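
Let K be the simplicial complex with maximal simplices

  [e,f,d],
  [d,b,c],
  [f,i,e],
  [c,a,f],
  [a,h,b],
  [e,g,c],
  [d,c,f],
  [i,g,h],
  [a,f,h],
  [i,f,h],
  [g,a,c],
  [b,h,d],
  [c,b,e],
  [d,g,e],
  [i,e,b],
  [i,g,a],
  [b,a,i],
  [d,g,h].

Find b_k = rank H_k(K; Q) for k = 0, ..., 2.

K has 9 vertices, 27 edges, 18 triangles.
rank ∂_0 = 0, rank ∂_1 = 8 ⇒ b_0 = 9 − 0 − 8 = 1; all invariant factors of ∂_1 are 1 so no torsion. So H_0 ≅ Z.
rank ∂_1 = 8, rank ∂_2 = 18 ⇒ b_1 = 27 − 8 − 18 = 1; ∂_2 has invariant factor(s) [2] giving torsion. So H_1 ≅ Z ⊕ Z_2.
rank ∂_2 = 18, rank ∂_3 = 0 ⇒ b_2 = 18 − 18 − 0 = 0. So H_2 ≅ 0.

b_0 = 1, b_1 = 1, b_2 = 0.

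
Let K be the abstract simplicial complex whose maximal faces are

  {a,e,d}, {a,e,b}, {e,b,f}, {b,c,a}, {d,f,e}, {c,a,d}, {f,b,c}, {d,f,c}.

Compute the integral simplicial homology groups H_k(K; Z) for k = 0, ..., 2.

Fix the vertex order a < b < c < d < e < f and write every simplex with vertices in increasing order. Then dim K = 2 and the simplices of K are:

  0-simplices (6): a, b, c, d, e, f
  1-simplices (12): ab, ac, ad, ae, bc, be, bf, cd, cf, de, df, ef
  2-simplices (8): abc, abe, acd, ade, bcf, bef, cdf, def

so the chain groups are C_0 ≅ Z^6, C_1 ≅ Z^12, C_2 ≅ Z^8.

∂_1: C_1 → C_0 maps an edge to its endpoints' difference, ∂[p,q] = q − p.
This gives a 6×12 integer matrix of rank 5; reducing to Smith normal form yields diagonal entries (1,1,1,1,1).

The boundary map ∂_2: C_2 → C_1 sends each 2-simplex [p,q,r] to [q,r] − [p,r] + [p,q]. For instance
  ∂acd = cd − ad + ac,
  ∂abc = bc − ac + ab.
The 12×8 boundary matrix has rank 7 and Smith normal form diag(1,1,1,1,1,1,1).

Computing H_k = (kernel of ∂_k) / (image of ∂_{k+1}):

  H_0: rank C_0 − rank ∂_1 = 6 − 5 = 1, and the invariant factors of ∂_1 are all 1, so H_0 ≅ Z.
  H_1: rank ker ∂_1 − rank ∂_2 = (12 − 5) − 7 = 0, and the invariant factors of ∂_2 are all 1, so H_1 ≅ 0.
  H_2: rank ker ∂_2 − rank ∂_3 = (8 − 7) − 0 = 1, and there is no ∂_3, so H_2 ≅ Z.

As a check, the Euler characteristic is 6 − 12 + 8 = 2, which agrees with 1 − 0 + 1 = 2.
(K is a triangulation of the 2-sphere S^2.)

H_0 ≅ Z,  H_1 = 0,  H_2 ≅ Z.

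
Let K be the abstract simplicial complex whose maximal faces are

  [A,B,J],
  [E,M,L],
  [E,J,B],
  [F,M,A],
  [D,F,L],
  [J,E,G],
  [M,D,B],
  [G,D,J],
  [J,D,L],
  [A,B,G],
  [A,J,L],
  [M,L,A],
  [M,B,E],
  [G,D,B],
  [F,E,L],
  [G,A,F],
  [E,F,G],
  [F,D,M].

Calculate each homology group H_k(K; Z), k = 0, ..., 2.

We work with the vertex ordering A < B < D < E < F < G < J < L < M. The simplices of K, each written with vertices in increasing order, are:

  0-simplices (9): A, B, D, E, F, G, J, L, M
  1-simplices (27): AB, AF, AG, AJ, AL, AM, BD, BE, BG, BJ, BM, DF, DG, DJ, DL, DM, EF, EG, EJ, EL, EM, FG, FL, FM, GJ, JL, LM
  2-simplices (18): ABG, ABJ, AFG, AFM, AJL, ALM, BDG, BDM, BEJ, BEM, DFL, DFM, DGJ, DJL, EFG, EFL, EGJ, ELM

so the chain groups are C_0 ≅ Z^9, C_1 ≅ Z^27, C_2 ≅ Z^18.

Boundary ∂_1: C_1 → C_0 sends each edge [p,q] (with p < q) to q − p. For instance
  ∂BJ = J − B.
This gives a 9×27 integer matrix of rank 8; reducing to Smith normal form yields diagonal entries (1,1,1,1,1,1,1,1).

The boundary map ∂_2: C_2 → C_1 sends each 2-simplex [p,q,r] to [q,r] − [p,r] + [p,q]. For instance
  ∂AFG = FG − AG + AF,
  ∂BEJ = EJ − BJ + BE.
The 27×18 boundary matrix has rank 18 and Smith normal form diag(1,1,1,1,1,1,1,1,1,1,1,1,1,1,1,1,1,2).

Now H_k = ker ∂_k / im ∂_{k+1}, so:

  H_0: rank C_0 − rank ∂_1 = 9 − 8 = 1, and the invariant factors of ∂_1 are all 1, so H_0 ≅ Z.
  H_1: rank ker ∂_1 − rank ∂_2 = (27 − 8) − 18 = 1, and ∂_2 has invariant factor 2 > 1, so H_1 ≅ Z × Z/2.
  H_2: rank ker ∂_2 − rank ∂_3 = (18 − 18) − 0 = 0, and there is no ∂_3, so H_2 ≅ 0.

As a check, the Euler characteristic is 9 − 27 + 18 = 0, which agrees with 1 − 1 + 0 = 0.
(K is a triangulation of the Klein bottle.)

H_0 = Z,  H_1 = Z × Z/2,  H_2 = 0.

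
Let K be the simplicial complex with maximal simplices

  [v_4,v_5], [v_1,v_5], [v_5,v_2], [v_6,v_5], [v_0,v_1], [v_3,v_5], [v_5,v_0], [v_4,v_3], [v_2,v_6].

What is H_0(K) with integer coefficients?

H_0 = Z.

Fix the vertex order v_0 < v_1 < v_2 < v_3 < v_4 < v_5 < v_6 and write every simplex with vertices in increasing order. Then dim K = 1 and the simplices of K are:

  0-simplices (7): [v_0], [v_1], [v_2], [v_3], [v_4], [v_5], [v_6]
  1-simplices (9): [v_0,v_1], [v_0,v_5], [v_1,v_5], [v_2,v_5], [v_2,v_6], [v_3,v_4], [v_3,v_5], [v_4,v_5], [v_5,v_6]

Hence C_0 ≅ Z^7, C_1 ≅ Z^9.

Boundary ∂_1: C_1 → C_0 is given by ∂[p,q] = [q] − [p]. For instance
  ∂[v_3,v_5] = [v_5] − [v_3].
The 7×9 boundary matrix has rank 6 and Smith normal form diag(1,1,1,1,1,1).

From H_k ≅ ker(∂_k) / im(∂_{k+1}) we obtain:

  H_0: rank C_0 − rank ∂_1 = 7 − 6 = 1, and the invariant factors of ∂_1 are all 1, so H_0 ≅ Z.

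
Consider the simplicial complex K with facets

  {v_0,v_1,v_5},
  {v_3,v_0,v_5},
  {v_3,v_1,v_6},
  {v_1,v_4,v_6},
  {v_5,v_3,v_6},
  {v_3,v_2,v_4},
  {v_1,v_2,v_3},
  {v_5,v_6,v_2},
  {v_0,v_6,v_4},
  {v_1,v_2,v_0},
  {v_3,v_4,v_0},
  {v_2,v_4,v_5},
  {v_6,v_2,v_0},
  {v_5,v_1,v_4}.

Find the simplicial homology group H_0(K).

We work with the vertex ordering v_0 < v_1 < v_2 < v_3 < v_4 < v_5 < v_6. The simplices of K, each written with vertices in increasing order, are:

  0-simplices (7): [v_0], [v_1], [v_2], [v_3], [v_4], [v_5], [v_6]
  1-simplices (21): (21 of them)
  2-simplices (14): (14 of them)

Hence C_0 ≅ Z^7, C_1 ≅ Z^21, C_2 ≅ Z^14.

∂_1: C_1 → C_0 maps an edge to its endpoints' difference, ∂[p,q] = q − p.
This gives a 7×21 integer matrix of rank 6; reducing to Smith normal form yields diagonal entries (1,1,1,1,1,1).

∂_2: C_2 → C_1 acts by ∂[p,q,r] = [q,r] − [p,r] + [p,q]. For instance
  ∂[v_2,v_3,v_4] = [v_3,v_4] − [v_2,v_4] + [v_2,v_3],
  ∂[v_0,v_1,v_2] = [v_1,v_2] − [v_0,v_2] + [v_0,v_1].
This gives a 21×14 integer matrix of rank 13; reducing to Smith normal form yields diagonal entries (1,1,1,1,1,1,1,1,1,1,1,1,1).

Reading off H_k = ker ∂_k / im ∂_{k+1}:

  H_0: rank C_0 − rank ∂_1 = 7 − 6 = 1, and the invariant factors of ∂_1 are all 1, so H_0 = Z.

H_0 ≅ Z.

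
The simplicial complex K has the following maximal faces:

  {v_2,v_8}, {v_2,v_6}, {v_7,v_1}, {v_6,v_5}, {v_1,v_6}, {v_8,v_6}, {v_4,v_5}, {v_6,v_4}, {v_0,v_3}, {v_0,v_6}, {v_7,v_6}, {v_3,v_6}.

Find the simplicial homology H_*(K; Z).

H_0 = Z,  H_1 = Z^4.

Take the total order v_0 < v_1 < v_2 < v_3 < v_4 < v_5 < v_6 < v_7 < v_8 on the vertex set. Then K (dimension 1) consists of the simplices:

  0-simplices (9): [v_0], [v_1], [v_2], [v_3], [v_4], [v_5], [v_6], [v_7], [v_8]
  1-simplices (12): [v_0,v_3], [v_0,v_6], [v_1,v_6], [v_1,v_7], [v_2,v_6], [v_2,v_8], [v_3,v_6], [v_4,v_5], [v_4,v_6], [v_5,v_6], [v_6,v_7], [v_6,v_8]

Hence C_0 ≅ Z^9, C_1 ≅ Z^12.

Boundary ∂_1: C_1 → C_0 is given by ∂[p,q] = [q] − [p]. For instance
  ∂[v_1,v_6] = [v_6] − [v_1].
The resulting 9×12 matrix has rank 8, and its Smith normal form has invariant factors (1,1,1,1,1,1,1,1).

Computing H_k = (kernel of ∂_k) / (image of ∂_{k+1}):

  H_0: rank C_0 − rank ∂_1 = 9 − 8 = 1, and the invariant factors of ∂_1 are all 1, so H_0 = Z.
  H_1: rank ker ∂_1 − rank ∂_2 = (12 − 8) − 0 = 4, and there is no ∂_2, so H_1 = Z^4.

(K is a triangulation of a wedge of 4 circles.)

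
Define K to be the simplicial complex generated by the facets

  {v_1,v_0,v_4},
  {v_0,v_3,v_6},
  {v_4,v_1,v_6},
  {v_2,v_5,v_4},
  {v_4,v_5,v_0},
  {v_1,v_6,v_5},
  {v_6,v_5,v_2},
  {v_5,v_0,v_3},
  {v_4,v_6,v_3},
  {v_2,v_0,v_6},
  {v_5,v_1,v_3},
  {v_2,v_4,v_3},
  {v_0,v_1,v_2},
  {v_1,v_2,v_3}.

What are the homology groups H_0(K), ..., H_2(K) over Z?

K has 7 vertices, 21 edges, 14 triangles.
rank ∂_0 = 0, rank ∂_1 = 6 ⇒ b_0 = 7 − 0 − 6 = 1; all invariant factors of ∂_1 are 1 so no torsion. So H_0 ≅ Z.
rank ∂_1 = 6, rank ∂_2 = 13 ⇒ b_1 = 21 − 6 − 13 = 2; all invariant factors of ∂_2 are 1 so no torsion. So H_1 ≅ Z^2.
rank ∂_2 = 13, rank ∂_3 = 0 ⇒ b_2 = 14 − 13 − 0 = 1. So H_2 ≅ Z.

H_0 = Z,  H_1 = Z^2,  H_2 = Z.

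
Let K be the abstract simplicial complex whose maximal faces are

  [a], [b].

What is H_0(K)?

We work with the vertex ordering a < b. The simplices of K, each written with vertices in increasing order, are:

  0-simplices (2): a, b

giving chain groups C_0 ≅ Z^2.

Now H_k = ker ∂_k / im ∂_{k+1}, so:

  H_0: rank C_0 − rank ∂_1 = 2 − 0 = 2, and there is no ∂_1, so H_0 = Z^2.

(K is a triangulation of a set of 2 points.)

H_0 = Z^2.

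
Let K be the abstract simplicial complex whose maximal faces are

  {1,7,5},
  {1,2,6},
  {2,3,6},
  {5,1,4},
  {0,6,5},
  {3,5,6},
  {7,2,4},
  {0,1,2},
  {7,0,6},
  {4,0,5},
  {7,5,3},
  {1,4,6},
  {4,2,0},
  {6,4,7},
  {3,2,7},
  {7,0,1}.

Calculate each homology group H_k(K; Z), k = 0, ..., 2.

Order the vertices as 0 < 1 < 2 < 3 < 4 < 5 < 6 < 7. Listing each simplex with vertices in this order, K has dimension 2 with simplices:

  0-simplices (8): [0], [1], [2], [3], [4], [5], [6], [7]
  1-simplices (24): (24 of them)
  2-simplices (16): [0,1,2], [0,1,7], [0,2,4], [0,4,5], [0,5,6], [0,6,7], [1,2,6], [1,4,5], [1,4,6], [1,5,7], [2,3,6], [2,3,7], [2,4,7], [3,5,6], [3,5,7], [4,6,7]

Hence C_0 ≅ Z^8, C_1 ≅ Z^24, C_2 ≅ Z^16.

∂_1: C_1 → C_0 maps an edge to its endpoints' difference, ∂[p,q] = q − p.
As a 8×24 matrix over Z this has rank 7, with invariant factors (1,1,1,1,1,1,1).

Boundary ∂_2: C_2 → C_1 acts by ∂[p,q,r] = [q,r] − [p,r] + [p,q]. For instance
  ∂[1,2,6] = [2,6] − [1,6] + [1,2],
  ∂[3,5,7] = [5,7] − [3,7] + [3,5].
The 24×16 boundary matrix has rank 15 and Smith normal form diag(1,1,1,1,1,1,1,1,1,1,1,1,1,1,1).

Now H_k = ker ∂_k / im ∂_{k+1}, so:

  H_0: rank C_0 − rank ∂_1 = 8 − 7 = 1, and the invariant factors of ∂_1 are all 1, so H_0 ≅ Z.
  H_1: rank ker ∂_1 − rank ∂_2 = (24 − 7) − 15 = 2, and the invariant factors of ∂_2 are all 1, so H_1 ≅ Z^2.
  H_2: rank ker ∂_2 − rank ∂_3 = (16 − 15) − 0 = 1, and there is no ∂_3, so H_2 ≅ Z.

As a check, the Euler characteristic is 8 − 24 + 16 = 0, which agrees with 1 − 2 + 1 = 0.
(K is a triangulation of the torus T^2.)

H_0 = Z,  H_1 = Z^2,  H_2 = Z.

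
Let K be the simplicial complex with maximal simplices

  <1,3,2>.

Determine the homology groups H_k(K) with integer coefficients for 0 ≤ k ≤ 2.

Order the vertices as 1 < 2 < 3. Listing each simplex with vertices in this order, K has dimension 2 with simplices:

  0-simplices (3): [1], [2], [3]
  1-simplices (3): [1,2], [1,3], [2,3]
  2-simplices (1): [1,2,3]

giving chain groups C_0 ≅ Z^3, C_1 ≅ Z^3, C_2 ≅ Z^1.

The boundary map ∂_1: C_1 → C_0 is given by ∂[p,q] = [q] − [p].
As a 3×3 matrix over Z this has rank 2, with invariant factors (1,1).

Boundary ∂_2: C_2 → C_1 maps a triangle to the signed sum of its edges. For instance
  ∂[1,2,3] = [2,3] − [1,3] + [1,2].
The 3×1 boundary matrix has rank 1 and Smith normal form diag(1).

Reading off H_k = ker ∂_k / im ∂_{k+1}:

  H_0: rank C_0 − rank ∂_1 = 3 − 2 = 1, and the invariant factors of ∂_1 are all 1, so H_0 = Z.
  H_1: rank ker ∂_1 − rank ∂_2 = (3 − 2) − 1 = 0, and the invariant factors of ∂_2 are all 1, so H_1 = 0.
  H_2: rank ker ∂_2 − rank ∂_3 = (1 − 1) − 0 = 0, and there is no ∂_3, so H_2 = 0.

(K is a triangulation of the 2-simplex.)

H_0 = Z,  H_1 = 0,  H_2 = 0.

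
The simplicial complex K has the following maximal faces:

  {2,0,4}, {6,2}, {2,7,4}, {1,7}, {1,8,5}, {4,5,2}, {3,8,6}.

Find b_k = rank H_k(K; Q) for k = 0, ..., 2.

b_0 = 1, b_1 = 2, b_2 = 0.

K has 9 vertices, 15 edges, 5 triangles.
rank ∂_0 = 0, rank ∂_1 = 8 ⇒ b_0 = 9 − 0 − 8 = 1; all invariant factors of ∂_1 are 1 so no torsion. So H_0 = Z.
rank ∂_1 = 8, rank ∂_2 = 5 ⇒ b_1 = 15 − 8 − 5 = 2; all invariant factors of ∂_2 are 1 so no torsion. So H_1 = Z^2.
rank ∂_2 = 5, rank ∂_3 = 0 ⇒ b_2 = 5 − 5 − 0 = 0. So H_2 = 0.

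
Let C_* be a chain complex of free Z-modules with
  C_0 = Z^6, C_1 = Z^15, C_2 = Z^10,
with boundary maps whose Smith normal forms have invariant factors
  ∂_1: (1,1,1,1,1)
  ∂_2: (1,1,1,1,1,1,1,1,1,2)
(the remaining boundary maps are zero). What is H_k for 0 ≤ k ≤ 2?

H_0: b_0 = 6 − 0 − 5 = 1; torsion from ∂_1 factors > 1: none. So H_0 ≅ Z.
H_1: b_1 = 15 − 5 − 10 = 0; torsion from ∂_2 factors > 1: [2]. So H_1 ≅ Z/2.
H_2: b_2 = 10 − 10 − 0 = 0; torsion from ∂_3 factors > 1: none. So H_2 ≅ 0.

H_0 ≅ Z,  H_1 ≅ Z/2,  H_2 = 0.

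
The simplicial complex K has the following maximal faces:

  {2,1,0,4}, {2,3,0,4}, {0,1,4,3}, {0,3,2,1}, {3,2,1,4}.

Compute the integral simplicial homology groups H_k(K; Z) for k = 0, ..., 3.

Order the vertices as 0 < 1 < 2 < 3 < 4. Listing each simplex with vertices in this order, K has dimension 3 with simplices:

  0-simplices (5): [0], [1], [2], [3], [4]
  1-simplices (10): [0,1], [0,2], [0,3], [0,4], [1,2], [1,3], [1,4], [2,3], [2,4], [3,4]
  2-simplices (10): [0,1,2], [0,1,3], [0,1,4], [0,2,3], [0,2,4], [0,3,4], [1,2,3], [1,2,4], [1,3,4], [2,3,4]
  3-simplices (5): [0,1,2,3], [0,1,2,4], [0,1,3,4], [0,2,3,4], [1,2,3,4]

so the chain groups are C_0 ≅ Z^5, C_1 ≅ Z^10, C_2 ≅ Z^10, C_3 ≅ Z^5.

Boundary ∂_1: C_1 → C_0 sends each edge [p,q] (with p < q) to q − p. For instance
  ∂[2,4] = [4] − [2].
The resulting 5×10 matrix has rank 4, and its Smith normal form has invariant factors (1,1,1,1).

Boundary ∂_2: C_2 → C_1 sends each 2-simplex [p,q,r] to [q,r] − [p,r] + [p,q]. For instance
  ∂[0,2,4] = [2,4] − [0,4] + [0,2],
  ∂[1,2,4] = [2,4] − [1,4] + [1,2].
The 10×10 boundary matrix has rank 6 and Smith normal form diag(1,1,1,1,1,1).

∂_3: C_3 → C_2 sends each 3-simplex σ to the alternating sum Σ_i (−1)^i (σ with its i-th vertex removed). For instance
  ∂[0,1,2,3] = [1,2,3] − [0,2,3] + [0,1,3] − [0,1,2],
  ∂[0,1,2,4] = [1,2,4] − [0,2,4] + [0,1,4] − [0,1,2].
As a 10×5 matrix over Z this has rank 4, with invariant factors (1,1,1,1).

Now H_k = ker ∂_k / im ∂_{k+1}, so:

  H_0: rank C_0 − rank ∂_1 = 5 − 4 = 1, and the invariant factors of ∂_1 are all 1, so H_0 ≅ Z.
  H_1: rank ker ∂_1 − rank ∂_2 = (10 − 4) − 6 = 0, and the invariant factors of ∂_2 are all 1, so H_1 ≅ 0.
  H_2: rank ker ∂_2 − rank ∂_3 = (10 − 6) − 4 = 0, and the invariant factors of ∂_3 are all 1, so H_2 ≅ 0.
  H_3: rank ker ∂_3 − rank ∂_4 = (5 − 4) − 0 = 1, and there is no ∂_4, so H_3 ≅ Z.

As a check, the Euler characteristic is 5 − 10 + 10 − 5 = 0, which agrees with 1 − 0 + 0 − 1 = 0.

H_0 ≅ Z,  H_1 = 0,  H_2 = 0,  H_3 ≅ Z.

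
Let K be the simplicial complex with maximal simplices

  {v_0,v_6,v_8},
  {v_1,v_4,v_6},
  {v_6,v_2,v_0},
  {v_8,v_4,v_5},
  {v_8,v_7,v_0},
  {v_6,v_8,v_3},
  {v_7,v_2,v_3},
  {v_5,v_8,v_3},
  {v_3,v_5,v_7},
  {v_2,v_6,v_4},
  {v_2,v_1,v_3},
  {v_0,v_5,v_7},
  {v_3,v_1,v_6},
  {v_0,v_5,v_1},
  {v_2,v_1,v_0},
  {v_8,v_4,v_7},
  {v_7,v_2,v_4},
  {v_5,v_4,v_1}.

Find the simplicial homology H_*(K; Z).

Fix the vertex order v_0 < v_1 < v_2 < v_3 < v_4 < v_5 < v_6 < v_7 < v_8 and write every simplex with vertices in increasing order. Then dim K = 2 and the simplices of K are:

  0-simplices (9): [v_0], [v_1], [v_2], [v_3], [v_4], [v_5], [v_6], [v_7], [v_8]
  1-simplices (27): (27 of them)
  2-simplices (18): (18 of them)

so the chain groups are C_0 ≅ Z^9, C_1 ≅ Z^27, C_2 ≅ Z^18.

Boundary ∂_1: C_1 → C_0 is given by ∂[p,q] = [q] − [p]. For instance
  ∂[v_6,v_8] = [v_8] − [v_6].
The resulting 9×27 matrix has rank 8, and its Smith normal form has invariant factors (1,1,1,1,1,1,1,1).

∂_2: C_2 → C_1 acts by ∂[p,q,r] = [q,r] − [p,r] + [p,q]. For instance
  ∂[v_0,v_6,v_8] = [v_6,v_8] − [v_0,v_8] + [v_0,v_6],
  ∂[v_0,v_1,v_2] = [v_1,v_2] − [v_0,v_2] + [v_0,v_1].
The resulting 27×18 matrix has rank 18, and its Smith normal form has invariant factors (1,1,1,1,1,1,1,1,1,1,1,1,1,1,1,1,1,2).

Computing H_k = (kernel of ∂_k) / (image of ∂_{k+1}):

  H_0: rank C_0 − rank ∂_1 = 9 − 8 = 1, and the invariant factors of ∂_1 are all 1, so H_0 = Z.
  H_1: rank ker ∂_1 − rank ∂_2 = (27 − 8) − 18 = 1, and ∂_2 has invariant factor 2 > 1, so H_1 = Z ⊕ Z_2.
  H_2: rank ker ∂_2 − rank ∂_3 = (18 − 18) − 0 = 0, and there is no ∂_3, so H_2 = 0.

H_0 = Z,  H_1 = Z ⊕ Z_2,  H_2 = 0.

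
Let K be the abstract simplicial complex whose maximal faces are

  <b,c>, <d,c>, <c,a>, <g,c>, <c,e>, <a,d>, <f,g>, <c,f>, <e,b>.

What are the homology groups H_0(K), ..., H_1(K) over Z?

H_0 ≅ Z,  H_1 ≅ Z^3.

Order the vertices as a < b < c < d < e < f < g. Listing each simplex with vertices in this order, K has dimension 1 with simplices:

  0-simplices (7): a, b, c, d, e, f, g
  1-simplices (9): ac, ad, bc, be, cd, ce, cf, cg, fg

giving chain groups C_0 ≅ Z^7, C_1 ≅ Z^9.

The boundary map ∂_1: C_1 → C_0 maps an edge to its endpoints' difference, ∂[p,q] = q − p.
The 7×9 boundary matrix has rank 6 and Smith normal form diag(1,1,1,1,1,1).

Now H_k = ker ∂_k / im ∂_{k+1}, so:

  H_0: rank C_0 − rank ∂_1 = 7 − 6 = 1, and the invariant factors of ∂_1 are all 1, so H_0 ≅ Z.
  H_1: rank ker ∂_1 − rank ∂_2 = (9 − 6) − 0 = 3, and there is no ∂_2, so H_1 ≅ Z^3.

(K is a triangulation of a wedge of 3 circles.)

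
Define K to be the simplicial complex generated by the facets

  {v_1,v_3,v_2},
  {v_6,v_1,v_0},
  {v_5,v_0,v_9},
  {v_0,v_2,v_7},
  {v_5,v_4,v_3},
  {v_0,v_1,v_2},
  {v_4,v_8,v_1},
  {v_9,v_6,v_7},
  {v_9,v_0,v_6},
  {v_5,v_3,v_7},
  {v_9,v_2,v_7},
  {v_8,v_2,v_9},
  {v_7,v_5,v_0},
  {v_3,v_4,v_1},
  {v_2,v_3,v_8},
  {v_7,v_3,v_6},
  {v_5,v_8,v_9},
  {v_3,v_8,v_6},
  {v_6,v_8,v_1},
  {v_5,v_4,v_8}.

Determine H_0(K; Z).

K has 10 vertices, 30 edges, 20 triangles.
rank ∂_0 = 0, rank ∂_1 = 9 ⇒ b_0 = 10 − 0 − 9 = 1; all invariant factors of ∂_1 are 1 so no torsion. So H_0 = Z.

H_0 = Z.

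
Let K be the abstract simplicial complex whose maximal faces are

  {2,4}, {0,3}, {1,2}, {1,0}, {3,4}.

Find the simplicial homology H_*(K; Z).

H_0 = Z,  H_1 = Z.

K has 5 vertices, 5 edges.
rank ∂_0 = 0, rank ∂_1 = 4 ⇒ b_0 = 5 − 0 − 4 = 1; all invariant factors of ∂_1 are 1 so no torsion. So H_0 ≅ Z.
rank ∂_1 = 4, rank ∂_2 = 0 ⇒ b_1 = 5 − 4 − 0 = 1. So H_1 ≅ Z.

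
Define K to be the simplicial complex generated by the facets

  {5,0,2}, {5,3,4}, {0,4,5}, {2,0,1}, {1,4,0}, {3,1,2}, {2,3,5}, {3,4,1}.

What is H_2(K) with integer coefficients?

H_2 = Z.

We work with the vertex ordering 0 < 1 < 2 < 3 < 4 < 5. The simplices of K, each written with vertices in increasing order, are:

  0-simplices (6): [0], [1], [2], [3], [4], [5]
  1-simplices (12): [0,1], [0,2], [0,4], [0,5], [1,2], [1,3], [1,4], [2,3], [2,5], [3,4], [3,5], [4,5]
  2-simplices (8): [0,1,2], [0,1,4], [0,2,5], [0,4,5], [1,2,3], [1,3,4], [2,3,5], [3,4,5]

so the chain groups are C_0 ≅ Z^6, C_1 ≅ Z^12, C_2 ≅ Z^8.

Boundary ∂_1: C_1 → C_0 sends each edge [p,q] (with p < q) to q − p. For instance
  ∂[0,2] = [2] − [0].
This gives a 6×12 integer matrix of rank 5; reducing to Smith normal form yields diagonal entries (1,1,1,1,1).

The boundary map ∂_2: C_2 → C_1 acts by ∂[p,q,r] = [q,r] − [p,r] + [p,q]. For instance
  ∂[1,3,4] = [3,4] − [1,4] + [1,3],
  ∂[3,4,5] = [4,5] − [3,5] + [3,4].
The resulting 12×8 matrix has rank 7, and its Smith normal form has invariant factors (1,1,1,1,1,1,1).

Now H_k = ker ∂_k / im ∂_{k+1}, so:

  H_2: rank ker ∂_2 − rank ∂_3 = (8 − 7) − 0 = 1, and there is no ∂_3, so H_2 ≅ Z.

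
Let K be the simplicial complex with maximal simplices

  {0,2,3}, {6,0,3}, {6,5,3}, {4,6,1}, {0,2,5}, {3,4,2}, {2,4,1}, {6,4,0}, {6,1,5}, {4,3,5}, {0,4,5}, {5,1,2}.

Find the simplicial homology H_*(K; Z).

We work with the vertex ordering 0 < 1 < 2 < 3 < 4 < 5 < 6. The simplices of K, each written with vertices in increasing order, are:

  0-simplices (7): [0], [1], [2], [3], [4], [5], [6]
  1-simplices (18): [0,2], [0,3], [0,4], [0,5], [0,6], [1,2], [1,4], [1,5], [1,6], [2,3], [2,4], [2,5], [3,4], [3,5], [3,6], [4,5], [4,6], [5,6]
  2-simplices (12): [0,2,3], [0,2,5], [0,3,6], [0,4,5], [0,4,6], [1,2,4], [1,2,5], [1,4,6], [1,5,6], [2,3,4], [3,4,5], [3,5,6]

giving chain groups C_0 ≅ Z^7, C_1 ≅ Z^18, C_2 ≅ Z^12.

The boundary map ∂_1: C_1 → C_0 sends each edge [p,q] (with p < q) to q − p. For instance
  ∂[0,5] = [5] − [0].
As a 7×18 matrix over Z this has rank 6, with invariant factors (1,1,1,1,1,1).

Boundary ∂_2: C_2 → C_1 sends each 2-simplex [p,q,r] to [q,r] − [p,r] + [p,q]. For instance
  ∂[3,4,5] = [4,5] − [3,5] + [3,4],
  ∂[0,2,5] = [2,5] − [0,5] + [0,2].
This gives a 18×12 integer matrix of rank 12; reducing to Smith normal form yields diagonal entries (1,1,1,1,1,1,1,1,1,1,1,2).

Now H_k = ker ∂_k / im ∂_{k+1}, so:

  H_0: rank C_0 − rank ∂_1 = 7 − 6 = 1, and the invariant factors of ∂_1 are all 1, so H_0 ≅ Z.
  H_1: rank ker ∂_1 − rank ∂_2 = (18 − 6) − 12 = 0, and ∂_2 has invariant factor 2 > 1, so H_1 ≅ Z/2Z.
  H_2: rank ker ∂_2 − rank ∂_3 = (12 − 12) − 0 = 0, and there is no ∂_3, so H_2 ≅ 0.

H_0 = Z,  H_1 = Z/2Z,  H_2 = 0.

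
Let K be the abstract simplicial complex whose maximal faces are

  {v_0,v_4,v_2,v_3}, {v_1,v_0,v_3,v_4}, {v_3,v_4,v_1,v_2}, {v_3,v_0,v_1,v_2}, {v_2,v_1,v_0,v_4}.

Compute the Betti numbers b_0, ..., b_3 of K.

Order the vertices as v_0 < v_1 < v_2 < v_3 < v_4. Listing each simplex with vertices in this order, K has dimension 3 with simplices:

  0-simplices (5): [v_0], [v_1], [v_2], [v_3], [v_4]
  1-simplices (10): [v_0,v_1], [v_0,v_2], [v_0,v_3], [v_0,v_4], [v_1,v_2], [v_1,v_3], [v_1,v_4], [v_2,v_3], [v_2,v_4], [v_3,v_4]
  2-simplices (10): [v_0,v_1,v_2], [v_0,v_1,v_3], [v_0,v_1,v_4], [v_0,v_2,v_3], [v_0,v_2,v_4], [v_0,v_3,v_4], [v_1,v_2,v_3], [v_1,v_2,v_4], [v_1,v_3,v_4], [v_2,v_3,v_4]
  3-simplices (5): [v_0,v_1,v_2,v_3], [v_0,v_1,v_2,v_4], [v_0,v_1,v_3,v_4], [v_0,v_2,v_3,v_4], [v_1,v_2,v_3,v_4]

Hence C_0 ≅ Z^5, C_1 ≅ Z^10, C_2 ≅ Z^10, C_3 ≅ Z^5.

∂_1: C_1 → C_0 maps an edge to its endpoints' difference, ∂[p,q] = q − p.
The resulting 5×10 matrix has rank 4, and its Smith normal form has invariant factors (1,1,1,1).

The boundary map ∂_2: C_2 → C_1 maps a triangle to the signed sum of its edges. For instance
  ∂[v_0,v_1,v_4] = [v_1,v_4] − [v_0,v_4] + [v_0,v_1],
  ∂[v_1,v_2,v_3] = [v_2,v_3] − [v_1,v_3] + [v_1,v_2].
As a 10×10 matrix over Z this has rank 6, with invariant factors (1,1,1,1,1,1).

The boundary map ∂_3: C_3 → C_2 sends each 3-simplex σ to the alternating sum Σ_i (−1)^i (σ with its i-th vertex removed). For instance
  ∂[v_1,v_2,v_3,v_4] = [v_2,v_3,v_4] − [v_1,v_3,v_4] + [v_1,v_2,v_4] − [v_1,v_2,v_3],
  ∂[v_0,v_2,v_3,v_4] = [v_2,v_3,v_4] − [v_0,v_3,v_4] + [v_0,v_2,v_4] − [v_0,v_2,v_3].
The resulting 10×5 matrix has rank 4, and its Smith normal form has invariant factors (1,1,1,1).

Now H_k = ker ∂_k / im ∂_{k+1}, so:

  H_0: rank C_0 − rank ∂_1 = 5 − 4 = 1, and the invariant factors of ∂_1 are all 1, so H_0 ≅ Z.
  H_1: rank ker ∂_1 − rank ∂_2 = (10 − 4) − 6 = 0, and the invariant factors of ∂_2 are all 1, so H_1 ≅ 0.
  H_2: rank ker ∂_2 − rank ∂_3 = (10 − 6) − 4 = 0, and the invariant factors of ∂_3 are all 1, so H_2 ≅ 0.
  H_3: rank ker ∂_3 − rank ∂_4 = (5 − 4) − 0 = 1, and there is no ∂_4, so H_3 ≅ Z.

Hence the Betti numbers are b_0 = 1, b_1 = 0, b_2 = 0, b_3 = 1.

b_0 = 1, b_1 = 0, b_2 = 0, b_3 = 1.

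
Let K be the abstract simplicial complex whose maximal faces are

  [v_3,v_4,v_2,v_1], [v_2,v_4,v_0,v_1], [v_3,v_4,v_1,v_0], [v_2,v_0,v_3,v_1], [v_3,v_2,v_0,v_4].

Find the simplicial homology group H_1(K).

We work with the vertex ordering v_0 < v_1 < v_2 < v_3 < v_4. The simplices of K, each written with vertices in increasing order, are:

  0-simplices (5): [v_0], [v_1], [v_2], [v_3], [v_4]
  1-simplices (10): [v_0,v_1], [v_0,v_2], [v_0,v_3], [v_0,v_4], [v_1,v_2], [v_1,v_3], [v_1,v_4], [v_2,v_3], [v_2,v_4], [v_3,v_4]
  2-simplices (10): [v_0,v_1,v_2], [v_0,v_1,v_3], [v_0,v_1,v_4], [v_0,v_2,v_3], [v_0,v_2,v_4], [v_0,v_3,v_4], [v_1,v_2,v_3], [v_1,v_2,v_4], [v_1,v_3,v_4], [v_2,v_3,v_4]
  3-simplices (5): [v_0,v_1,v_2,v_3], [v_0,v_1,v_2,v_4], [v_0,v_1,v_3,v_4], [v_0,v_2,v_3,v_4], [v_1,v_2,v_3,v_4]

Hence C_0 ≅ Z^5, C_1 ≅ Z^10, C_2 ≅ Z^10, C_3 ≅ Z^5.

Boundary ∂_1: C_1 → C_0 is given by ∂[p,q] = [q] − [p]. For instance
  ∂[v_1,v_3] = [v_3] − [v_1].
The 5×10 boundary matrix has rank 4 and Smith normal form diag(1,1,1,1).

Boundary ∂_2: C_2 → C_1 acts by ∂[p,q,r] = [q,r] − [p,r] + [p,q]. For instance
  ∂[v_2,v_3,v_4] = [v_3,v_4] − [v_2,v_4] + [v_2,v_3],
  ∂[v_0,v_2,v_3] = [v_2,v_3] − [v_0,v_3] + [v_0,v_2].
The 10×10 boundary matrix has rank 6 and Smith normal form diag(1,1,1,1,1,1).

∂_3: C_3 → C_2 sends each 3-simplex σ to the alternating sum Σ_i (−1)^i (σ with its i-th vertex removed). For instance
  ∂[v_0,v_2,v_3,v_4] = [v_2,v_3,v_4] − [v_0,v_3,v_4] + [v_0,v_2,v_4] − [v_0,v_2,v_3],
  ∂[v_1,v_2,v_3,v_4] = [v_2,v_3,v_4] − [v_1,v_3,v_4] + [v_1,v_2,v_4] − [v_1,v_2,v_3].
The 10×5 boundary matrix has rank 4 and Smith normal form diag(1,1,1,1).

From H_k ≅ ker(∂_k) / im(∂_{k+1}) we obtain:

  H_1: rank ker ∂_1 − rank ∂_2 = (10 − 4) − 6 = 0, and the invariant factors of ∂_2 are all 1, so H_1 ≅ 0.

H_1 ≅ 0.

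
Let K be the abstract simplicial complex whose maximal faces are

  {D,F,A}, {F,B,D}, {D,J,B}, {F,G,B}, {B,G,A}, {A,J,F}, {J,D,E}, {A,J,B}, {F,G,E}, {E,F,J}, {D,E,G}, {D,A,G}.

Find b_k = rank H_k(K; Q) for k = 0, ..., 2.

b_0 = 1, b_1 = 0, b_2 = 0.

Order the vertices as A < B < D < E < F < G < J. Listing each simplex with vertices in this order, K has dimension 2 with simplices:

  0-simplices (7): A, B, D, E, F, G, J
  1-simplices (18): AB, AD, AF, AG, AJ, BD, BF, BG, BJ, DE, DF, DG, DJ, EF, EG, EJ, FG, FJ
  2-simplices (12): ABG, ABJ, ADF, ADG, AFJ, BDF, BDJ, BFG, DEG, DEJ, EFG, EFJ

giving chain groups C_0 ≅ Z^7, C_1 ≅ Z^18, C_2 ≅ Z^12.

Boundary ∂_1: C_1 → C_0 maps an edge to its endpoints' difference, ∂[p,q] = q − p. For instance
  ∂EG = G − E.
The 7×18 boundary matrix has rank 6 and Smith normal form diag(1,1,1,1,1,1).

∂_2: C_2 → C_1 maps a triangle to the signed sum of its edges. For instance
  ∂EFJ = FJ − EJ + EF,
  ∂DEG = EG − DG + DE.
The resulting 18×12 matrix has rank 12, and its Smith normal form has invariant factors (1,1,1,1,1,1,1,1,1,1,1,2).

From H_k ≅ ker(∂_k) / im(∂_{k+1}) we obtain:

  H_0: rank C_0 − rank ∂_1 = 7 − 6 = 1, and the invariant factors of ∂_1 are all 1, so H_0 = Z.
  H_1: rank ker ∂_1 − rank ∂_2 = (18 − 6) − 12 = 0, and ∂_2 has invariant factor 2 > 1, so H_1 = Z/2Z.
  H_2: rank ker ∂_2 − rank ∂_3 = (12 − 12) − 0 = 0, and there is no ∂_3, so H_2 = 0.

As a check, the Euler characteristic is 7 − 18 + 12 = 1, which agrees with 1 − 0 + 0 = 1.

Hence the Betti numbers are b_0 = 1, b_1 = 0, b_2 = 0.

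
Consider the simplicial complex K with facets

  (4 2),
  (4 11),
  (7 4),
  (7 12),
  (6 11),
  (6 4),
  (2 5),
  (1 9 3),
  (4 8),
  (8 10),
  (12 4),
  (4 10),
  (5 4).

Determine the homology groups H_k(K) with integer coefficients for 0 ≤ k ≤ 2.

Order the vertices as 1 < 2 < 3 < 4 < 5 < 6 < 7 < 8 < 9 < 10 < 11 < 12. Listing each simplex with vertices in this order, K has dimension 2 with simplices:

  0-simplices (12): [1], [2], [3], [4], [5], [6], [7], [8], [9], [10], [11], [12]
  1-simplices (15): [1,3], [1,9], [2,4], [2,5], [3,9], [4,5], [4,6], [4,7], [4,8], [4,10], [4,11], [4,12], [6,11], [7,12], [8,10]
  2-simplices (1): [1,3,9]

so the chain groups are C_0 ≅ Z^12, C_1 ≅ Z^15, C_2 ≅ Z^1.

The boundary map ∂_1: C_1 → C_0 sends each edge [p,q] (with p < q) to q − p.
The 12×15 boundary matrix has rank 10 and Smith normal form diag(1,1,1,1,1,1,1,1,1,1).

∂_2: C_2 → C_1 maps a triangle to the signed sum of its edges. For instance
  ∂[1,3,9] = [3,9] − [1,9] + [1,3].
The 15×1 boundary matrix has rank 1 and Smith normal form diag(1).

Now H_k = ker ∂_k / im ∂_{k+1}, so:

  H_0: rank C_0 − rank ∂_1 = 12 − 10 = 2, and the invariant factors of ∂_1 are all 1, so H_0 = Z^2.
  H_1: rank ker ∂_1 − rank ∂_2 = (15 − 10) − 1 = 4, and the invariant factors of ∂_2 are all 1, so H_1 = Z^4.
  H_2: rank ker ∂_2 − rank ∂_3 = (1 − 1) − 0 = 0, and there is no ∂_3, so H_2 = 0.

H_0 ≅ Z^2,  H_1 ≅ Z^4,  H_2 = 0.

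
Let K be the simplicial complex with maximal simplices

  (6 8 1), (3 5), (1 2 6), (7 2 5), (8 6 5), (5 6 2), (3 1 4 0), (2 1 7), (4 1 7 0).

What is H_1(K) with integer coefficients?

H_1 = Z.

We work with the vertex ordering 0 < 1 < 2 < 3 < 4 < 5 < 6 < 7 < 8. The simplices of K, each written with vertices in increasing order, are:

  0-simplices (9): [0], [1], [2], [3], [4], [5], [6], [7], [8]
  1-simplices (20): [0,1], [0,3], [0,4], [0,7], [1,2], [1,3], [1,4], [1,6], [1,7], [1,8], [2,5], [2,6], [2,7], [3,4], [3,5], [4,7], [5,6], [5,7], [5,8], [6,8]
  2-simplices (13): [0,1,3], [0,1,4], [0,1,7], [0,3,4], [0,4,7], [1,2,6], [1,2,7], [1,3,4], [1,4,7], [1,6,8], [2,5,6], [2,5,7], [5,6,8]
  3-simplices (2): [0,1,3,4], [0,1,4,7]

giving chain groups C_0 ≅ Z^9, C_1 ≅ Z^20, C_2 ≅ Z^13, C_3 ≅ Z^2.

∂_1: C_1 → C_0 sends each edge [p,q] (with p < q) to q − p. For instance
  ∂[2,6] = [6] − [2].
The 9×20 boundary matrix has rank 8 and Smith normal form diag(1,1,1,1,1,1,1,1).

Boundary ∂_2: C_2 → C_1 sends each 2-simplex [p,q,r] to [q,r] − [p,r] + [p,q]. For instance
  ∂[1,3,4] = [3,4] − [1,4] + [1,3],
  ∂[2,5,7] = [5,7] − [2,7] + [2,5].
This gives a 20×13 integer matrix of rank 11; reducing to Smith normal form yields diagonal entries (1,1,1,1,1,1,1,1,1,1,1).

Boundary ∂_3: C_3 → C_2 sends each 3-simplex σ to the alternating sum Σ_i (−1)^i (σ with its i-th vertex removed). For instance
  ∂[0,1,3,4] = [1,3,4] − [0,3,4] + [0,1,4] − [0,1,3],
  ∂[0,1,4,7] = [1,4,7] − [0,4,7] + [0,1,7] − [0,1,4].
As a 13×2 matrix over Z this has rank 2, with invariant factors (1,1).

From H_k ≅ ker(∂_k) / im(∂_{k+1}) we obtain:

  H_1: rank ker ∂_1 − rank ∂_2 = (20 − 8) − 11 = 1, and the invariant factors of ∂_2 are all 1, so H_1 ≅ Z.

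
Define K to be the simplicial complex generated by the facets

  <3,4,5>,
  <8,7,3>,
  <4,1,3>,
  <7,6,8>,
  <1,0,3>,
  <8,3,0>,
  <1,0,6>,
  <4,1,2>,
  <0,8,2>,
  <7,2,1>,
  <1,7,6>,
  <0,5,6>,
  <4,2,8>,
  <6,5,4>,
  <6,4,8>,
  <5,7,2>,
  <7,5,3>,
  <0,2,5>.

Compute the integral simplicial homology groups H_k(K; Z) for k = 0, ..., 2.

H_0 ≅ Z,  H_1 ≅ Z^2,  H_2 ≅ Z.

We work with the vertex ordering 0 < 1 < 2 < 3 < 4 < 5 < 6 < 7 < 8. The simplices of K, each written with vertices in increasing order, are:

  0-simplices (9): [0], [1], [2], [3], [4], [5], [6], [7], [8]
  1-simplices (27): (27 of them)
  2-simplices (18): [0,1,3], [0,1,6], [0,2,5], [0,2,8], [0,3,8], [0,5,6], [1,2,4], [1,2,7], [1,3,4], [1,6,7], [2,4,8], [2,5,7], [3,4,5], [3,5,7], [3,7,8], [4,5,6], [4,6,8], [6,7,8]

Hence C_0 ≅ Z^9, C_1 ≅ Z^27, C_2 ≅ Z^18.

∂_1: C_1 → C_0 is given by ∂[p,q] = [q] − [p].
The 9×27 boundary matrix has rank 8 and Smith normal form diag(1,1,1,1,1,1,1,1).

The boundary map ∂_2: C_2 → C_1 acts by ∂[p,q,r] = [q,r] − [p,r] + [p,q]. For instance
  ∂[3,7,8] = [7,8] − [3,8] + [3,7],
  ∂[1,2,7] = [2,7] − [1,7] + [1,2].
The resulting 27×18 matrix has rank 17, and its Smith normal form has invariant factors (1,1,1,1,1,1,1,1,1,1,1,1,1,1,1,1,1).

From H_k ≅ ker(∂_k) / im(∂_{k+1}) we obtain:

  H_0: rank C_0 − rank ∂_1 = 9 − 8 = 1, and the invariant factors of ∂_1 are all 1, so H_0 = Z.
  H_1: rank ker ∂_1 − rank ∂_2 = (27 − 8) − 17 = 2, and the invariant factors of ∂_2 are all 1, so H_1 = Z^2.
  H_2: rank ker ∂_2 − rank ∂_3 = (18 − 17) − 0 = 1, and there is no ∂_3, so H_2 = Z.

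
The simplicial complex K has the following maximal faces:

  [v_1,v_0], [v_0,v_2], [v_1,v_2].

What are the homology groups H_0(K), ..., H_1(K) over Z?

Fix the vertex order v_0 < v_1 < v_2 and write every simplex with vertices in increasing order. Then dim K = 1 and the simplices of K are:

  0-simplices (3): [v_0], [v_1], [v_2]
  1-simplices (3): [v_0,v_1], [v_0,v_2], [v_1,v_2]

so the chain groups are C_0 ≅ Z^3, C_1 ≅ Z^3.

Boundary ∂_1: C_1 → C_0 maps an edge to its endpoints' difference, ∂[p,q] = q − p.
This gives a 3×3 integer matrix of rank 2; reducing to Smith normal form yields diagonal entries (1,1).

Reading off H_k = ker ∂_k / im ∂_{k+1}:

  H_0: rank C_0 − rank ∂_1 = 3 − 2 = 1, and the invariant factors of ∂_1 are all 1, so H_0 = Z.
  H_1: rank ker ∂_1 − rank ∂_2 = (3 − 2) − 0 = 1, and there is no ∂_2, so H_1 = Z.

(K is a triangulation of the circle S^1.)

H_0 ≅ Z,  H_1 ≅ Z.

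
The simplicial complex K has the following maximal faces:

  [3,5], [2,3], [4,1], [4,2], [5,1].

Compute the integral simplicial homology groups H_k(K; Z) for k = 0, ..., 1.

Take the total order 1 < 2 < 3 < 4 < 5 on the vertex set. Then K (dimension 1) consists of the simplices:

  0-simplices (5): [1], [2], [3], [4], [5]
  1-simplices (5): [1,4], [1,5], [2,3], [2,4], [3,5]

so the chain groups are C_0 ≅ Z^5, C_1 ≅ Z^5.

The boundary map ∂_1: C_1 → C_0 maps an edge to its endpoints' difference, ∂[p,q] = q − p. For instance
  ∂[2,3] = [3] − [2].
This gives a 5×5 integer matrix of rank 4; reducing to Smith normal form yields diagonal entries (1,1,1,1).

Computing H_k = (kernel of ∂_k) / (image of ∂_{k+1}):

  H_0: rank C_0 − rank ∂_1 = 5 − 4 = 1, and the invariant factors of ∂_1 are all 1, so H_0 = Z.
  H_1: rank ker ∂_1 − rank ∂_2 = (5 − 4) − 0 = 1, and there is no ∂_2, so H_1 = Z.

As a check, the Euler characteristic is 5 − 5 = 0, which agrees with 1 − 1 = 0.

H_0 = Z,  H_1 = Z.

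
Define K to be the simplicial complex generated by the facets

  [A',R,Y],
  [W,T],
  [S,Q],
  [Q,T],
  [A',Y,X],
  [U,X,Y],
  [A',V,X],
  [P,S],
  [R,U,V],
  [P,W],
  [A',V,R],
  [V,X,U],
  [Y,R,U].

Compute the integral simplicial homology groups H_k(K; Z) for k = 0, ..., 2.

H_0 = Z^2,  H_1 = Z,  H_2 = Z.

Fix the vertex order P < Q < R < S < T < U < V < W < X < Y < A' and write every simplex with vertices in increasing order. Then dim K = 2 and the simplices of K are:

  0-simplices (11): [P], [Q], [R], [S], [T], [U], [V], [W], [X], [Y], [A']
  1-simplices (17): [P,S], [P,W], [Q,S], [Q,T], [R,U], [R,V], [R,Y], [R,A'], [T,W], [U,V], [U,X], [U,Y], [V,X], [V,A'], [X,Y], [X,A'], [Y,A']
  2-simplices (8): [R,U,V], [R,U,Y], [R,V,A'], [R,Y,A'], [U,V,X], [U,X,Y], [V,X,A'], [X,Y,A']

giving chain groups C_0 ≅ Z^11, C_1 ≅ Z^17, C_2 ≅ Z^8.

Boundary ∂_1: C_1 → C_0 maps an edge to its endpoints' difference, ∂[p,q] = q − p.
The resulting 11×17 matrix has rank 9, and its Smith normal form has invariant factors (1,1,1,1,1,1,1,1,1).

∂_2: C_2 → C_1 sends each 2-simplex [p,q,r] to [q,r] − [p,r] + [p,q]. For instance
  ∂[V,X,A'] = [X,A'] − [V,A'] + [V,X],
  ∂[R,V,A'] = [V,A'] − [R,A'] + [R,V].
The resulting 17×8 matrix has rank 7, and its Smith normal form has invariant factors (1,1,1,1,1,1,1).

Reading off H_k = ker ∂_k / im ∂_{k+1}:

  H_0: rank C_0 − rank ∂_1 = 11 − 9 = 2, and the invariant factors of ∂_1 are all 1, so H_0 = Z^2.
  H_1: rank ker ∂_1 − rank ∂_2 = (17 − 9) − 7 = 1, and the invariant factors of ∂_2 are all 1, so H_1 = Z.
  H_2: rank ker ∂_2 − rank ∂_3 = (8 − 7) − 0 = 1, and there is no ∂_3, so H_2 = Z.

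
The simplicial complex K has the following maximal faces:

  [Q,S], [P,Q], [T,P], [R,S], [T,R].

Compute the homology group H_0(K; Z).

H_0 ≅ Z.

Fix the vertex order P < Q < R < S < T and write every simplex with vertices in increasing order. Then dim K = 1 and the simplices of K are:

  0-simplices (5): P, Q, R, S, T
  1-simplices (5): PQ, PT, QS, RS, RT

so the chain groups are C_0 ≅ Z^5, C_1 ≅ Z^5.

∂_1: C_1 → C_0 sends each edge [p,q] (with p < q) to q − p. For instance
  ∂PQ = Q − P.
This gives a 5×5 integer matrix of rank 4; reducing to Smith normal form yields diagonal entries (1,1,1,1).

Now H_k = ker ∂_k / im ∂_{k+1}, so:

  H_0: rank C_0 − rank ∂_1 = 5 − 4 = 1, and the invariant factors of ∂_1 are all 1, so H_0 = Z.

(K is a triangulation of the circle S^1.)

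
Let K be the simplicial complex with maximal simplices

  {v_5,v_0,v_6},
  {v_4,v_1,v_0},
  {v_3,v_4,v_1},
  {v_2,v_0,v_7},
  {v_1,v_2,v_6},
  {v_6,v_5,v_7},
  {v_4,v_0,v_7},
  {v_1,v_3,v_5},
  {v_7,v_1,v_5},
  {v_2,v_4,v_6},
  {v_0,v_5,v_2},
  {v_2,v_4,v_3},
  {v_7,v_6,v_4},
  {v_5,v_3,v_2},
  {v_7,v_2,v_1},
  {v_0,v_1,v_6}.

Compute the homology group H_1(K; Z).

H_1 = Z^2.

Take the total order v_0 < v_1 < v_2 < v_3 < v_4 < v_5 < v_6 < v_7 on the vertex set. Then K (dimension 2) consists of the simplices:

  0-simplices (8): [v_0], [v_1], [v_2], [v_3], [v_4], [v_5], [v_6], [v_7]
  1-simplices (24): (24 of them)
  2-simplices (16): (16 of them)

so the chain groups are C_0 ≅ Z^8, C_1 ≅ Z^24, C_2 ≅ Z^16.

The boundary map ∂_1: C_1 → C_0 sends each edge [p,q] (with p < q) to q − p. For instance
  ∂[v_2,v_6] = [v_6] − [v_2].
The 8×24 boundary matrix has rank 7 and Smith normal form diag(1,1,1,1,1,1,1).

The boundary map ∂_2: C_2 → C_1 sends each 2-simplex [p,q,r] to [q,r] − [p,r] + [p,q]. For instance
  ∂[v_4,v_6,v_7] = [v_6,v_7] − [v_4,v_7] + [v_4,v_6],
  ∂[v_5,v_6,v_7] = [v_6,v_7] − [v_5,v_7] + [v_5,v_6].
The resulting 24×16 matrix has rank 15, and its Smith normal form has invariant factors (1,1,1,1,1,1,1,1,1,1,1,1,1,1,1).

Reading off H_k = ker ∂_k / im ∂_{k+1}:

  H_1: rank ker ∂_1 − rank ∂_2 = (24 − 7) − 15 = 2, and the invariant factors of ∂_2 are all 1, so H_1 = Z^2.

(K is a triangulation of the torus T^2.)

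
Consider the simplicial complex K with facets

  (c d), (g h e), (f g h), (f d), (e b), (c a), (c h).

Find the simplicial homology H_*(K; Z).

H_0 ≅ Z,  H_1 ≅ Z,  H_2 = 0.

We work with the vertex ordering a < b < c < d < e < f < g < h. The simplices of K, each written with vertices in increasing order, are:

  0-simplices (8): a, b, c, d, e, f, g, h
  1-simplices (10): ac, be, cd, ch, df, eg, eh, fg, fh, gh
  2-simplices (2): egh, fgh

giving chain groups C_0 ≅ Z^8, C_1 ≅ Z^10, C_2 ≅ Z^2.

The boundary map ∂_1: C_1 → C_0 is given by ∂[p,q] = [q] − [p]. For instance
  ∂ch = h − c.
The 8×10 boundary matrix has rank 7 and Smith normal form diag(1,1,1,1,1,1,1).

The boundary map ∂_2: C_2 → C_1 maps a triangle to the signed sum of its edges. For instance
  ∂egh = gh − eh + eg,
  ∂fgh = gh − fh + fg.
The resulting 10×2 matrix has rank 2, and its Smith normal form has invariant factors (1,1).

From H_k ≅ ker(∂_k) / im(∂_{k+1}) we obtain:

  H_0: rank C_0 − rank ∂_1 = 8 − 7 = 1, and the invariant factors of ∂_1 are all 1, so H_0 ≅ Z.
  H_1: rank ker ∂_1 − rank ∂_2 = (10 − 7) − 2 = 1, and the invariant factors of ∂_2 are all 1, so H_1 ≅ Z.
  H_2: rank ker ∂_2 − rank ∂_3 = (2 − 2) − 0 = 0, and there is no ∂_3, so H_2 ≅ 0.

As a check, the Euler characteristic is 8 − 10 + 2 = 0, which agrees with 1 − 1 + 0 = 0.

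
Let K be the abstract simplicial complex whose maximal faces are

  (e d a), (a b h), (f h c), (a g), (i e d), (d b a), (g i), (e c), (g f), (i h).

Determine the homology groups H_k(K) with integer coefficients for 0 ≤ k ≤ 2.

Fix the vertex order a < b < c < d < e < f < g < h < i and write every simplex with vertices in increasing order. Then dim K = 2 and the simplices of K are:

  0-simplices (9): a, b, c, d, e, f, g, h, i
  1-simplices (17): ab, ad, ae, ag, ah, bd, bh, ce, cf, ch, de, di, ei, fg, fh, gi, hi
  2-simplices (5): abd, abh, ade, cfh, dei

Hence C_0 ≅ Z^9, C_1 ≅ Z^17, C_2 ≅ Z^5.

∂_1: C_1 → C_0 maps an edge to its endpoints' difference, ∂[p,q] = q − p.
The 9×17 boundary matrix has rank 8 and Smith normal form diag(1,1,1,1,1,1,1,1).

Boundary ∂_2: C_2 → C_1 acts by ∂[p,q,r] = [q,r] − [p,r] + [p,q]. For instance
  ∂abd = bd − ad + ab,
  ∂abh = bh − ah + ab.
As a 17×5 matrix over Z this has rank 5, with invariant factors (1,1,1,1,1).

Reading off H_k = ker ∂_k / im ∂_{k+1}:

  H_0: rank C_0 − rank ∂_1 = 9 − 8 = 1, and the invariant factors of ∂_1 are all 1, so H_0 ≅ Z.
  H_1: rank ker ∂_1 − rank ∂_2 = (17 − 8) − 5 = 4, and the invariant factors of ∂_2 are all 1, so H_1 ≅ Z^4.
  H_2: rank ker ∂_2 − rank ∂_3 = (5 − 5) − 0 = 0, and there is no ∂_3, so H_2 ≅ 0.

H_0 ≅ Z,  H_1 ≅ Z^4,  H_2 = 0.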